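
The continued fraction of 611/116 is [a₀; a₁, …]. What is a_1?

611 = 5·116 + 31   →  a_0 = 5
116 = 3·31 + 23   →  a_1 = 3

3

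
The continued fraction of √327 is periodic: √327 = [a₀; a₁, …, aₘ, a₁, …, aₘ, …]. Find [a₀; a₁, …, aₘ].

a₀ = ⌊√327⌋ = 18.
With m₀=0, d₀=1 and mₖ₊₁ = dₖaₖ − mₖ, dₖ₊₁ = (n − mₖ₊₁²)/dₖ, aₖ₊₁ = ⌊(a₀+mₖ₊₁)/dₖ₊₁⌋:
  k=1: m=18, d=3, a=12
  k=2: m=18, d=1, a=36
d=1 and a=2a₀=36 at k=2, so the next step gives (m, d) = (18, 3) again — its k=1 value — and the period has length 2.

[18; 12, 36]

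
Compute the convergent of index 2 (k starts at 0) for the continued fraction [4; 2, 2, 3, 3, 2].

Using pₖ = aₖpₖ₋₁ + pₖ₋₂, qₖ = aₖqₖ₋₁ + qₖ₋₂ (with p₋₁=1, p₋₂=0, q₋₁=0, q₋₂=1):
  k=0: a=4, p=4, q=1
  k=1: a=2, p=9, q=2
  k=2: a=2, p=22, q=5

22/5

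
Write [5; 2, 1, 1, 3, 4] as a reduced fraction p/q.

415/77

Fold from the inside: start with 4/1.
  3 + 1/4 = 13/4
  1 + 4/13 = 17/13
  1 + 13/17 = 30/17
  2 + 17/30 = 77/30
  5 + 30/77 = 415/77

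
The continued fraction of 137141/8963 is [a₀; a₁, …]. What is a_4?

137141 = 15·8963 + 2696   →  a_0 = 15
8963 = 3·2696 + 875   →  a_1 = 3
2696 = 3·875 + 71   →  a_2 = 3
875 = 12·71 + 23   →  a_3 = 12
71 = 3·23 + 2   →  a_4 = 3

3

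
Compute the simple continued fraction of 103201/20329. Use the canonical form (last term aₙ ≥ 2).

103201 = 5*20329 + 1556
20329 = 13*1556 + 101
1556 = 15*101 + 41
101 = 2*41 + 19
41 = 2*19 + 3
19 = 6*3 + 1
3 = 3*1 + 0  (stop)
So 103201/20329 = [5; 13, 15, 2, 2, 6, 3].

[5; 13, 15, 2, 2, 6, 3]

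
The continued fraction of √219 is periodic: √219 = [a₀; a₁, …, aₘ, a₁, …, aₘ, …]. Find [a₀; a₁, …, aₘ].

[14; 1, 3, 1, 28]

a₀ = ⌊√219⌋ = 14.
With m₀=0, d₀=1 and mₖ₊₁ = dₖaₖ − mₖ, dₖ₊₁ = (n − mₖ₊₁²)/dₖ, aₖ₊₁ = ⌊(a₀+mₖ₊₁)/dₖ₊₁⌋:
  k=1: m=14, d=23, a=1
  k=2: m=9, d=6, a=3
  k=3: m=9, d=23, a=1
  k=4: m=14, d=1, a=28
d=1 and a=2a₀=28 at k=4, so the next step gives (m, d) = (14, 23) again — its k=1 value — and the period has length 4.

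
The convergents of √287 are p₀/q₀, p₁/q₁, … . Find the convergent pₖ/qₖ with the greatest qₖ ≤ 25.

√287 = [16; 1, 15, 1, 32, …] (period length 4).
Convergents:
  p_0/q_0 = 16/1
  p_1/q_1 = 17/1
  p_2/q_2 = 271/16
  p_3/q_3 = 288/17
  p_4/q_4 = 9487/560
q_3 = 17 ≤ 25 < 560 = q_4, so the answer is 288/17.

288/17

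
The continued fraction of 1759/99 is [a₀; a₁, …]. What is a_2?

3

1759 = 17·99 + 76   →  a_0 = 17
99 = 1·76 + 23   →  a_1 = 1
76 = 3·23 + 7   →  a_2 = 3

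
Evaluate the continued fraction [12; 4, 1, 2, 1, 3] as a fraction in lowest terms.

Fold from the inside: start with 3/1.
  1 + 1/3 = 4/3
  2 + 3/4 = 11/4
  1 + 4/11 = 15/11
  4 + 11/15 = 71/15
  12 + 15/71 = 867/71

867/71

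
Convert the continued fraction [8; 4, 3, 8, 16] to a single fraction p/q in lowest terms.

14331/1741

Using pₖ = aₖpₖ₋₁ + pₖ₋₂ and qₖ = aₖqₖ₋₁ + qₖ₋₂:
  k=0: a=8, p=8, q=1
  k=1: a=4, p=33, q=4
  k=2: a=3, p=107, q=13
  k=3: a=8, p=889, q=108
  k=4: a=16, p=14331, q=1741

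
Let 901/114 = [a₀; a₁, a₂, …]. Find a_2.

9

901 = 7·114 + 103   →  a_0 = 7
114 = 1·103 + 11   →  a_1 = 1
103 = 9·11 + 4   →  a_2 = 9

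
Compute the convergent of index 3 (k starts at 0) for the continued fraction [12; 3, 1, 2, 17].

Using pₖ = aₖpₖ₋₁ + pₖ₋₂, qₖ = aₖqₖ₋₁ + qₖ₋₂ (with p₋₁=1, p₋₂=0, q₋₁=0, q₋₂=1):
  k=0: a=12, p=12, q=1
  k=1: a=3, p=37, q=3
  k=2: a=1, p=49, q=4
  k=3: a=2, p=135, q=11

135/11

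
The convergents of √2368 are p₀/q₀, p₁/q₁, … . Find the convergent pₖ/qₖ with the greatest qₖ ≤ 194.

√2368 = [48; 1, 1, 1, 23, 1, 1, 1, 96, …] (period length 8).
Convergents:
  p_0/q_0 = 48/1
  p_1/q_1 = 49/1
  p_2/q_2 = 97/2
  p_3/q_3 = 146/3
  p_4/q_4 = 3455/71
  p_5/q_5 = 3601/74
  p_6/q_6 = 7056/145
  p_7/q_7 = 10657/219
q_6 = 145 ≤ 194 < 219 = q_7, so the answer is 7056/145.

7056/145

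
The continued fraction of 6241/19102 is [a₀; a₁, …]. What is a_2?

6241 = 0·19102 + 6241   →  a_0 = 0
19102 = 3·6241 + 379   →  a_1 = 3
6241 = 16·379 + 177   →  a_2 = 16

16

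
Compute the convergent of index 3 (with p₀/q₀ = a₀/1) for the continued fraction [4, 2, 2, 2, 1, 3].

53/12

Using pₖ = aₖpₖ₋₁ + pₖ₋₂, qₖ = aₖqₖ₋₁ + qₖ₋₂ (with p₋₁=1, p₋₂=0, q₋₁=0, q₋₂=1):
  k=0: a=4, p=4, q=1
  k=1: a=2, p=9, q=2
  k=2: a=2, p=22, q=5
  k=3: a=2, p=53, q=12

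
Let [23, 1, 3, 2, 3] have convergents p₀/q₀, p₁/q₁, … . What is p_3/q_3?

Using pₖ = aₖpₖ₋₁ + pₖ₋₂, qₖ = aₖqₖ₋₁ + qₖ₋₂ (with p₋₁=1, p₋₂=0, q₋₁=0, q₋₂=1):
  k=0: a=23, p=23, q=1
  k=1: a=1, p=24, q=1
  k=2: a=3, p=95, q=4
  k=3: a=2, p=214, q=9

214/9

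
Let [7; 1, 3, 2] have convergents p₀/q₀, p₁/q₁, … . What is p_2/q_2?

Using pₖ = aₖpₖ₋₁ + pₖ₋₂, qₖ = aₖqₖ₋₁ + qₖ₋₂ (with p₋₁=1, p₋₂=0, q₋₁=0, q₋₂=1):
  k=0: a=7, p=7, q=1
  k=1: a=1, p=8, q=1
  k=2: a=3, p=31, q=4

31/4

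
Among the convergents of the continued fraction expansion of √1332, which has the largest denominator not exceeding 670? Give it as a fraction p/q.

10657/292

√1332 = [36; 2, 72, …] (period length 2).
Convergents:
  p_0/q_0 = 36/1
  p_1/q_1 = 73/2
  p_2/q_2 = 5292/145
  p_3/q_3 = 10657/292
  p_4/q_4 = 772596/21169
q_3 = 292 ≤ 670 < 21169 = q_4, so the answer is 10657/292.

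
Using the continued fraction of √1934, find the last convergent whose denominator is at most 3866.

168301/3827

√1934 = [43; 1, 42, 1, 86, …] (period length 4).
Convergents:
  p_0/q_0 = 43/1
  p_1/q_1 = 44/1
  p_2/q_2 = 1891/43
  p_3/q_3 = 1935/44
  p_4/q_4 = 168301/3827
  p_5/q_5 = 170236/3871
q_4 = 3827 ≤ 3866 < 3871 = q_5, so the answer is 168301/3827.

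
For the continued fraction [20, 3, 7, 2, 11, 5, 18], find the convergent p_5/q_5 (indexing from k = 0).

55715/2742

Using pₖ = aₖpₖ₋₁ + pₖ₋₂, qₖ = aₖqₖ₋₁ + qₖ₋₂ (with p₋₁=1, p₋₂=0, q₋₁=0, q₋₂=1):
  k=0: a=20, p=20, q=1
  k=1: a=3, p=61, q=3
  k=2: a=7, p=447, q=22
  k=3: a=2, p=955, q=47
  k=4: a=11, p=10952, q=539
  k=5: a=5, p=55715, q=2742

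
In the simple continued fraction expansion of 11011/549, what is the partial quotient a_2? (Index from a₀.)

11011 = 20·549 + 31   →  a_0 = 20
549 = 17·31 + 22   →  a_1 = 17
31 = 1·22 + 9   →  a_2 = 1

1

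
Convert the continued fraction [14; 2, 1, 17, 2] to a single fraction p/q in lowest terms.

1563/109

Using pₖ = aₖpₖ₋₁ + pₖ₋₂ and qₖ = aₖqₖ₋₁ + qₖ₋₂:
  k=0: a=14, p=14, q=1
  k=1: a=2, p=29, q=2
  k=2: a=1, p=43, q=3
  k=3: a=17, p=760, q=53
  k=4: a=2, p=1563, q=109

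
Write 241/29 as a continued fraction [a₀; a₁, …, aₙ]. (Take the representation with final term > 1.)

241 = 8·29 + 9
29 = 3·9 + 2
9 = 4·2 + 1
2 = 2·1 + 0  (stop)
So 241/29 = [8; 3, 4, 2].

[8; 3, 4, 2]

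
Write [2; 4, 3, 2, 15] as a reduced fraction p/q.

Fold from the inside: start with 15/1.
  2 + 1/15 = 31/15
  3 + 15/31 = 108/31
  4 + 31/108 = 463/108
  2 + 108/463 = 1034/463

1034/463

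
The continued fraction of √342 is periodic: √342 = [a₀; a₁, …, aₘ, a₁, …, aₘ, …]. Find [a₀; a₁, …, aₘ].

a₀ = ⌊√342⌋ = 18.
With m₀=0, d₀=1 and mₖ₊₁ = dₖaₖ − mₖ, dₖ₊₁ = (n − mₖ₊₁²)/dₖ, aₖ₊₁ = ⌊(a₀+mₖ₊₁)/dₖ₊₁⌋:
  k=1: m=18, d=18, a=2
  k=2: m=18, d=1, a=36
d=1 and a=2a₀=36 at k=2, so the next step gives (m, d) = (18, 18) again — its k=1 value — and the period has length 2.

[18; 2, 36]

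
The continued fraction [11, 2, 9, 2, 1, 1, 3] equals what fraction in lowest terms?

Fold from the inside: start with 3/1.
  1 + 1/3 = 4/3
  1 + 3/4 = 7/4
  2 + 4/7 = 18/7
  9 + 7/18 = 169/18
  2 + 18/169 = 356/169
  11 + 169/356 = 4085/356

4085/356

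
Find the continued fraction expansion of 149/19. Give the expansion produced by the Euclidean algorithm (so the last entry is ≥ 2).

[7; 1, 5, 3]

149 = 7·19 + 16
19 = 1·16 + 3
16 = 5·3 + 1
3 = 3·1 + 0  (stop)
So 149/19 = [7; 1, 5, 3].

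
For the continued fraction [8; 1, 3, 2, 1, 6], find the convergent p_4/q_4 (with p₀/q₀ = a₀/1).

Using pₖ = aₖpₖ₋₁ + pₖ₋₂, qₖ = aₖqₖ₋₁ + qₖ₋₂ (with p₋₁=1, p₋₂=0, q₋₁=0, q₋₂=1):
  k=0: a=8, p=8, q=1
  k=1: a=1, p=9, q=1
  k=2: a=3, p=35, q=4
  k=3: a=2, p=79, q=9
  k=4: a=1, p=114, q=13

114/13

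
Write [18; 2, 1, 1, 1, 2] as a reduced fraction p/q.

Using pₖ = aₖpₖ₋₁ + pₖ₋₂ and qₖ = aₖqₖ₋₁ + qₖ₋₂:
  k=0: a=18, p=18, q=1
  k=1: a=2, p=37, q=2
  k=2: a=1, p=55, q=3
  k=3: a=1, p=92, q=5
  k=4: a=1, p=147, q=8
  k=5: a=2, p=386, q=21

386/21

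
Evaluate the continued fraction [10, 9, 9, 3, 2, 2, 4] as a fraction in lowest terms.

64177/6348

Fold from the inside: start with 4/1.
  2 + 1/4 = 9/4
  2 + 4/9 = 22/9
  3 + 9/22 = 75/22
  9 + 22/75 = 697/75
  9 + 75/697 = 6348/697
  10 + 697/6348 = 64177/6348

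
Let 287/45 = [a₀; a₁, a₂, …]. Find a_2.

287 = 6·45 + 17   →  a_0 = 6
45 = 2·17 + 11   →  a_1 = 2
17 = 1·11 + 6   →  a_2 = 1

1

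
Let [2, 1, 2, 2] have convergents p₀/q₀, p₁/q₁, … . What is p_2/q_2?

Using pₖ = aₖpₖ₋₁ + pₖ₋₂, qₖ = aₖqₖ₋₁ + qₖ₋₂ (with p₋₁=1, p₋₂=0, q₋₁=0, q₋₂=1):
  k=0: a=2, p=2, q=1
  k=1: a=1, p=3, q=1
  k=2: a=2, p=8, q=3

8/3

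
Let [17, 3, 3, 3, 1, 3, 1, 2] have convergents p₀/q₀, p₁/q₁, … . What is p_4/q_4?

744/43

Using pₖ = aₖpₖ₋₁ + pₖ₋₂, qₖ = aₖqₖ₋₁ + qₖ₋₂ (with p₋₁=1, p₋₂=0, q₋₁=0, q₋₂=1):
  k=0: a=17, p=17, q=1
  k=1: a=3, p=52, q=3
  k=2: a=3, p=173, q=10
  k=3: a=3, p=571, q=33
  k=4: a=1, p=744, q=43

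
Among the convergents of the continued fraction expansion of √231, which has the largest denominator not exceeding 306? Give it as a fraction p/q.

√231 = [15; 5, 30, …] (period length 2).
Convergents:
  p_0/q_0 = 15/1
  p_1/q_1 = 76/5
  p_2/q_2 = 2295/151
  p_3/q_3 = 11551/760
q_2 = 151 ≤ 306 < 760 = q_3, so the answer is 2295/151.

2295/151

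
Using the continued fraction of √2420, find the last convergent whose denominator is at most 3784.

179999/3659

√2420 = [49; 5, 5, 1, 18, 1, 5, 5, 98, …] (period length 8).
Convergents:
  p_0/q_0 = 49/1
  p_1/q_1 = 246/5
  p_2/q_2 = 1279/26
  p_3/q_3 = 1525/31
  p_4/q_4 = 28729/584
  p_5/q_5 = 30254/615
  p_6/q_6 = 179999/3659
  p_7/q_7 = 930249/18910
q_6 = 3659 ≤ 3784 < 18910 = q_7, so the answer is 179999/3659.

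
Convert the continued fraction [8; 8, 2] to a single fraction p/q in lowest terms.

Fold from the inside: start with 2/1.
  8 + 1/2 = 17/2
  8 + 2/17 = 138/17

138/17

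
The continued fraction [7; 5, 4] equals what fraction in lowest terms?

Fold from the inside: start with 4/1.
  5 + 1/4 = 21/4
  7 + 4/21 = 151/21

151/21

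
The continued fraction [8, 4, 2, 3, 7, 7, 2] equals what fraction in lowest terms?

Using pₖ = aₖpₖ₋₁ + pₖ₋₂ and qₖ = aₖqₖ₋₁ + qₖ₋₂:
  k=0: a=8, p=8, q=1
  k=1: a=4, p=33, q=4
  k=2: a=2, p=74, q=9
  k=3: a=3, p=255, q=31
  k=4: a=7, p=1859, q=226
  k=5: a=7, p=13268, q=1613
  k=6: a=2, p=28395, q=3452

28395/3452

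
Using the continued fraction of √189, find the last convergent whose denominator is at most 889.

√189 = [13; 1, 2, 1, 26, …] (period length 4).
Convergents:
  p_0/q_0 = 13/1
  p_1/q_1 = 14/1
  p_2/q_2 = 41/3
  p_3/q_3 = 55/4
  p_4/q_4 = 1471/107
  p_5/q_5 = 1526/111
  p_6/q_6 = 4523/329
  p_7/q_7 = 6049/440
  p_8/q_8 = 161797/11769
q_7 = 440 ≤ 889 < 11769 = q_8, so the answer is 6049/440.

6049/440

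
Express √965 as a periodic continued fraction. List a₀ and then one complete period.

a₀ = ⌊√965⌋ = 31.
With m₀=0, d₀=1 and mₖ₊₁ = dₖaₖ − mₖ, dₖ₊₁ = (n − mₖ₊₁²)/dₖ, aₖ₊₁ = ⌊(a₀+mₖ₊₁)/dₖ₊₁⌋:
  k=1: m=31, d=4, a=15
  k=2: m=29, d=31, a=1
  k=3: m=2, d=31, a=1
  k=4: m=29, d=4, a=15
  k=5: m=31, d=1, a=62
d=1 and a=2a₀=62 at k=5, so the next step gives (m, d) = (31, 4) again — its k=1 value — and the period has length 5.

[31; 15, 1, 1, 15, 62]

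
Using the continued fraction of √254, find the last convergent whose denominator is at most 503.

√254 = [15; 1, 14, 1, 30, …] (period length 4).
Convergents:
  p_0/q_0 = 15/1
  p_1/q_1 = 16/1
  p_2/q_2 = 239/15
  p_3/q_3 = 255/16
  p_4/q_4 = 7889/495
  p_5/q_5 = 8144/511
q_4 = 495 ≤ 503 < 511 = q_5, so the answer is 7889/495.

7889/495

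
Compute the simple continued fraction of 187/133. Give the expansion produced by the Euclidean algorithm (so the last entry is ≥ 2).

[1; 2, 2, 6, 4]

187 = 1×133 + 54
133 = 2×54 + 25
54 = 2×25 + 4
25 = 6×4 + 1
4 = 4×1 + 0  (stop)
So 187/133 = [1; 2, 2, 6, 4].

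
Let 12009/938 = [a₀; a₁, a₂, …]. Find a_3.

14

12009 = 12·938 + 753   →  a_0 = 12
938 = 1·753 + 185   →  a_1 = 1
753 = 4·185 + 13   →  a_2 = 4
185 = 14·13 + 3   →  a_3 = 14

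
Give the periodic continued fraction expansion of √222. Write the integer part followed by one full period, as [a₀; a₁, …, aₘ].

[14; 1, 8, 1, 28]

a₀ = ⌊√222⌋ = 14.
With m₀=0, d₀=1 and mₖ₊₁ = dₖaₖ − mₖ, dₖ₊₁ = (n − mₖ₊₁²)/dₖ, aₖ₊₁ = ⌊(a₀+mₖ₊₁)/dₖ₊₁⌋:
  k=1: m=14, d=26, a=1
  k=2: m=12, d=3, a=8
  k=3: m=12, d=26, a=1
  k=4: m=14, d=1, a=28
d=1 and a=2a₀=28 at k=4, so the next step gives (m, d) = (14, 26) again — its k=1 value — and the period has length 4.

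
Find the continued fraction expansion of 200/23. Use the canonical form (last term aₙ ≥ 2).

[8; 1, 2, 3, 2]

200 = 8×23 + 16
23 = 1×16 + 7
16 = 2×7 + 2
7 = 3×2 + 1
2 = 2×1 + 0  (stop)
So 200/23 = [8; 1, 2, 3, 2].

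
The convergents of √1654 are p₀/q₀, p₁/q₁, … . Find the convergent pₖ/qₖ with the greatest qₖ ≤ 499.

14885/366

√1654 = [40; 1, 2, 40, 2, 1, 80, …] (period length 6).
Convergents:
  p_0/q_0 = 40/1
  p_1/q_1 = 41/1
  p_2/q_2 = 122/3
  p_3/q_3 = 4921/121
  p_4/q_4 = 9964/245
  p_5/q_5 = 14885/366
  p_6/q_6 = 1200764/29525
q_5 = 366 ≤ 499 < 29525 = q_6, so the answer is 14885/366.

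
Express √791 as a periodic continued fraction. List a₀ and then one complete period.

[28; 8, 56]

a₀ = ⌊√791⌋ = 28.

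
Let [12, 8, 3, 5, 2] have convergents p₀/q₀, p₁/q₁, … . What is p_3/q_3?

1612/133

Using pₖ = aₖpₖ₋₁ + pₖ₋₂, qₖ = aₖqₖ₋₁ + qₖ₋₂ (with p₋₁=1, p₋₂=0, q₋₁=0, q₋₂=1):
  k=0: a=12, p=12, q=1
  k=1: a=8, p=97, q=8
  k=2: a=3, p=303, q=25
  k=3: a=5, p=1612, q=133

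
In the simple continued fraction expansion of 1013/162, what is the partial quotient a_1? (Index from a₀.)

1013 = 6·162 + 41   →  a_0 = 6
162 = 3·41 + 39   →  a_1 = 3

3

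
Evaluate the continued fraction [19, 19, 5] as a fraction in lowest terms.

Using pₖ = aₖpₖ₋₁ + pₖ₋₂ and qₖ = aₖqₖ₋₁ + qₖ₋₂:
  k=0: a=19, p=19, q=1
  k=1: a=19, p=362, q=19
  k=2: a=5, p=1829, q=96

1829/96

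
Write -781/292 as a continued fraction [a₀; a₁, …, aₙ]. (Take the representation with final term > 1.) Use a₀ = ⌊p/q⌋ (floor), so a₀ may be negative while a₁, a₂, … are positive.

[-3; 3, 13, 1, 1, 3]

-781 = -3×292 + 95
292 = 3×95 + 7
95 = 13×7 + 4
7 = 1×4 + 3
4 = 1×3 + 1
3 = 3×1 + 0  (stop)
So -781/292 = [-3; 3, 13, 1, 1, 3].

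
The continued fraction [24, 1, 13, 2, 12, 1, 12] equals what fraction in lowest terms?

126001/5054

Fold from the inside: start with 12/1.
  1 + 1/12 = 13/12
  12 + 12/13 = 168/13
  2 + 13/168 = 349/168
  13 + 168/349 = 4705/349
  1 + 349/4705 = 5054/4705
  24 + 4705/5054 = 126001/5054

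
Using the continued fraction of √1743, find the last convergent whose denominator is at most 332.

√1743 = [41; 1, 2, 1, 82, …] (period length 4).
Convergents:
  p_0/q_0 = 41/1
  p_1/q_1 = 42/1
  p_2/q_2 = 125/3
  p_3/q_3 = 167/4
  p_4/q_4 = 13819/331
  p_5/q_5 = 13986/335
q_4 = 331 ≤ 332 < 335 = q_5, so the answer is 13819/331.

13819/331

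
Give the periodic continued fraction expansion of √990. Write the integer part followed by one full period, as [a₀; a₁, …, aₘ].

a₀ = ⌊√990⌋ = 31.
With m₀=0, d₀=1 and mₖ₊₁ = dₖaₖ − mₖ, dₖ₊₁ = (n − mₖ₊₁²)/dₖ, aₖ₊₁ = ⌊(a₀+mₖ₊₁)/dₖ₊₁⌋:
  k=1: m=31, d=29, a=2
  k=2: m=27, d=9, a=6
  k=3: m=27, d=29, a=2
  k=4: m=31, d=1, a=62
d=1 and a=2a₀=62 at k=4, so the next step gives (m, d) = (31, 29) again — its k=1 value — and the period has length 4.

[31; 2, 6, 2, 62]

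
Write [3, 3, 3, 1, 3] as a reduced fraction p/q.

Fold from the inside: start with 3/1.
  1 + 1/3 = 4/3
  3 + 3/4 = 15/4
  3 + 4/15 = 49/15
  3 + 15/49 = 162/49

162/49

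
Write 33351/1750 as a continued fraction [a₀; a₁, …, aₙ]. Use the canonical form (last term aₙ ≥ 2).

[19; 17, 3, 16, 2]

33351 = 19×1750 + 101
1750 = 17×101 + 33
101 = 3×33 + 2
33 = 16×2 + 1
2 = 2×1 + 0  (stop)
So 33351/1750 = [19; 17, 3, 16, 2].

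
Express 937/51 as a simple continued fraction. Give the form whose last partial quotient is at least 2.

[18; 2, 1, 2, 6]

937 = 18×51 + 19
51 = 2×19 + 13
19 = 1×13 + 6
13 = 2×6 + 1
6 = 6×1 + 0  (stop)
So 937/51 = [18; 2, 1, 2, 6].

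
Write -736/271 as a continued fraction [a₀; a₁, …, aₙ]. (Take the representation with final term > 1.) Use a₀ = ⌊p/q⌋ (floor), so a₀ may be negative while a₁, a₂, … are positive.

[-3; 3, 1, 1, 12, 3]

-736 = -3×271 + 77
271 = 3×77 + 40
77 = 1×40 + 37
40 = 1×37 + 3
37 = 12×3 + 1
3 = 3×1 + 0  (stop)
So -736/271 = [-3; 3, 1, 1, 12, 3].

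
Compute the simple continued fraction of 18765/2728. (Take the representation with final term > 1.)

18765 = 6·2728 + 2397
2728 = 1·2397 + 331
2397 = 7·331 + 80
331 = 4·80 + 11
80 = 7·11 + 3
11 = 3·3 + 2
3 = 1·2 + 1
2 = 2·1 + 0  (stop)
So 18765/2728 = [6; 1, 7, 4, 7, 3, 1, 2].

[6; 1, 7, 4, 7, 3, 1, 2]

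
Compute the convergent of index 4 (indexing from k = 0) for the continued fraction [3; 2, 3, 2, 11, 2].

629/183

Using pₖ = aₖpₖ₋₁ + pₖ₋₂, qₖ = aₖqₖ₋₁ + qₖ₋₂ (with p₋₁=1, p₋₂=0, q₋₁=0, q₋₂=1):
  k=0: a=3, p=3, q=1
  k=1: a=2, p=7, q=2
  k=2: a=3, p=24, q=7
  k=3: a=2, p=55, q=16
  k=4: a=11, p=629, q=183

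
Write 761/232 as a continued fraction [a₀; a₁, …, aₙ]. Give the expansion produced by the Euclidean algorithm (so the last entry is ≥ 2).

[3; 3, 1, 1, 3, 9]

761 = 3×232 + 65
232 = 3×65 + 37
65 = 1×37 + 28
37 = 1×28 + 9
28 = 3×9 + 1
9 = 9×1 + 0  (stop)
So 761/232 = [3; 3, 1, 1, 3, 9].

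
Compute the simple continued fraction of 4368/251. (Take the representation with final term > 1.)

[17; 2, 2, 16, 3]

4368 = 17*251 + 101
251 = 2*101 + 49
101 = 2*49 + 3
49 = 16*3 + 1
3 = 3*1 + 0  (stop)
So 4368/251 = [17; 2, 2, 16, 3].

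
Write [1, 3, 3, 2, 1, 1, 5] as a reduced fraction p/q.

408/313

Fold from the inside: start with 5/1.
  1 + 1/5 = 6/5
  1 + 5/6 = 11/6
  2 + 6/11 = 28/11
  3 + 11/28 = 95/28
  3 + 28/95 = 313/95
  1 + 95/313 = 408/313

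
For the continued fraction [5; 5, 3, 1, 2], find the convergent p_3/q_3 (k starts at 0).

Using pₖ = aₖpₖ₋₁ + pₖ₋₂, qₖ = aₖqₖ₋₁ + qₖ₋₂ (with p₋₁=1, p₋₂=0, q₋₁=0, q₋₂=1):
  k=0: a=5, p=5, q=1
  k=1: a=5, p=26, q=5
  k=2: a=3, p=83, q=16
  k=3: a=1, p=109, q=21

109/21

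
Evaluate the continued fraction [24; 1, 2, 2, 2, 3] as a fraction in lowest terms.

Fold from the inside: start with 3/1.
  2 + 1/3 = 7/3
  2 + 3/7 = 17/7
  2 + 7/17 = 41/17
  1 + 17/41 = 58/41
  24 + 41/58 = 1433/58

1433/58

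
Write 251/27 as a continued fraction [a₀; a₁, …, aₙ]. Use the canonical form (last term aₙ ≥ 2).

[9; 3, 2, 1, 2]

251 = 9*27 + 8
27 = 3*8 + 3
8 = 2*3 + 2
3 = 1*2 + 1
2 = 2*1 + 0  (stop)
So 251/27 = [9; 3, 2, 1, 2].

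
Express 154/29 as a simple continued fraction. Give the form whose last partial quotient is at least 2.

154 = 5*29 + 9
29 = 3*9 + 2
9 = 4*2 + 1
2 = 2*1 + 0  (stop)
So 154/29 = [5; 3, 4, 2].

[5; 3, 4, 2]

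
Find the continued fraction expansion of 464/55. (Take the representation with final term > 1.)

464 = 8×55 + 24
55 = 2×24 + 7
24 = 3×7 + 3
7 = 2×3 + 1
3 = 3×1 + 0  (stop)
So 464/55 = [8; 2, 3, 2, 3].

[8; 2, 3, 2, 3]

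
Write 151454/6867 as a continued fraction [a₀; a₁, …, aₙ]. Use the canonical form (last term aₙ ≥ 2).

[22; 18, 14, 13, 2]

151454 = 22×6867 + 380
6867 = 18×380 + 27
380 = 14×27 + 2
27 = 13×2 + 1
2 = 2×1 + 0  (stop)
So 151454/6867 = [22; 18, 14, 13, 2].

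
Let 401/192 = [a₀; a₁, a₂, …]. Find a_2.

3

401 = 2·192 + 17   →  a_0 = 2
192 = 11·17 + 5   →  a_1 = 11
17 = 3·5 + 2   →  a_2 = 3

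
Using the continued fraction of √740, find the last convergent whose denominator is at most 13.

136/5

√740 = [27; 4, 1, 12, 1, 4, 54, …] (period length 6).
Convergents:
  p_0/q_0 = 27/1
  p_1/q_1 = 109/4
  p_2/q_2 = 136/5
  p_3/q_3 = 1741/64
q_2 = 5 ≤ 13 < 64 = q_3, so the answer is 136/5.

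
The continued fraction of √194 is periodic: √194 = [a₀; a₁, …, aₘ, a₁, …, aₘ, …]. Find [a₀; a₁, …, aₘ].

[13; 1, 12, 1, 26]

a₀ = ⌊√194⌋ = 13.
With m₀=0, d₀=1 and mₖ₊₁ = dₖaₖ − mₖ, dₖ₊₁ = (n − mₖ₊₁²)/dₖ, aₖ₊₁ = ⌊(a₀+mₖ₊₁)/dₖ₊₁⌋:
  k=1: m=13, d=25, a=1
  k=2: m=12, d=2, a=12
  k=3: m=12, d=25, a=1
  k=4: m=13, d=1, a=26
d=1 and a=2a₀=26 at k=4, so the next step gives (m, d) = (13, 25) again — its k=1 value — and the period has length 4.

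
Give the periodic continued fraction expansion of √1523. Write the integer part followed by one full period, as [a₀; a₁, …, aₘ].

a₀ = ⌊√1523⌋ = 39.
With m₀=0, d₀=1 and mₖ₊₁ = dₖaₖ − mₖ, dₖ₊₁ = (n − mₖ₊₁²)/dₖ, aₖ₊₁ = ⌊(a₀+mₖ₊₁)/dₖ₊₁⌋:
  k=1: m=39, d=2, a=39
  k=2: m=39, d=1, a=78
d=1 and a=2a₀=78 at k=2, so the next step gives (m, d) = (39, 2) again — its k=1 value — and the period has length 2.

[39; 39, 78]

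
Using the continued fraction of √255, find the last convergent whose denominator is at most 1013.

√255 = [15; 1, 30, …] (period length 2).
Convergents:
  p_0/q_0 = 15/1
  p_1/q_1 = 16/1
  p_2/q_2 = 495/31
  p_3/q_3 = 511/32
  p_4/q_4 = 15825/991
  p_5/q_5 = 16336/1023
q_4 = 991 ≤ 1013 < 1023 = q_5, so the answer is 15825/991.

15825/991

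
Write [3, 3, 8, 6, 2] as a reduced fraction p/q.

Using pₖ = aₖpₖ₋₁ + pₖ₋₂ and qₖ = aₖqₖ₋₁ + qₖ₋₂:
  k=0: a=3, p=3, q=1
  k=1: a=3, p=10, q=3
  k=2: a=8, p=83, q=25
  k=3: a=6, p=508, q=153
  k=4: a=2, p=1099, q=331

1099/331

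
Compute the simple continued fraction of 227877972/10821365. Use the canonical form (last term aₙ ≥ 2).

227877972 = 21·10821365 + 629307
10821365 = 17·629307 + 123146
629307 = 5·123146 + 13577
123146 = 9·13577 + 953
13577 = 14·953 + 235
953 = 4·235 + 13
235 = 18·13 + 1
13 = 13·1 + 0  (stop)
So 227877972/10821365 = [21; 17, 5, 9, 14, 4, 18, 13].

[21; 17, 5, 9, 14, 4, 18, 13]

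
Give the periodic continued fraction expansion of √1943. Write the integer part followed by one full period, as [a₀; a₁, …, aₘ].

a₀ = ⌊√1943⌋ = 44.
With m₀=0, d₀=1 and mₖ₊₁ = dₖaₖ − mₖ, dₖ₊₁ = (n − mₖ₊₁²)/dₖ, aₖ₊₁ = ⌊(a₀+mₖ₊₁)/dₖ₊₁⌋:
  k=1: m=44, d=7, a=12
  k=2: m=40, d=49, a=1
  k=3: m=9, d=38, a=1
  k=4: m=29, d=29, a=2
  k=5: m=29, d=38, a=1
  k=6: m=9, d=49, a=1
  k=7: m=40, d=7, a=12
  k=8: m=44, d=1, a=88
d=1 and a=2a₀=88 at k=8, so the next step gives (m, d) = (44, 7) again — its k=1 value — and the period has length 8.

[44; 12, 1, 1, 2, 1, 1, 12, 88]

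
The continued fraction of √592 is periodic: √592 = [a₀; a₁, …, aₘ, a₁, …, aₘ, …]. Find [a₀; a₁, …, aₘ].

a₀ = ⌊√592⌋ = 24.
With m₀=0, d₀=1 and mₖ₊₁ = dₖaₖ − mₖ, dₖ₊₁ = (n − mₖ₊₁²)/dₖ, aₖ₊₁ = ⌊(a₀+mₖ₊₁)/dₖ₊₁⌋:
  k=1: m=24, d=16, a=3
  k=2: m=24, d=1, a=48
d=1 and a=2a₀=48 at k=2, so the next step gives (m, d) = (24, 16) again — its k=1 value — and the period has length 2.

[24; 3, 48]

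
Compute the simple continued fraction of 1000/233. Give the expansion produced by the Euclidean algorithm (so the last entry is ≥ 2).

[4; 3, 2, 2, 1, 9]

1000 = 4·233 + 68
233 = 3·68 + 29
68 = 2·29 + 10
29 = 2·10 + 9
10 = 1·9 + 1
9 = 9·1 + 0  (stop)
So 1000/233 = [4; 3, 2, 2, 1, 9].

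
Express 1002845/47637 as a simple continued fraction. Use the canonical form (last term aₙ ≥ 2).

1002845 = 21×47637 + 2468
47637 = 19×2468 + 745
2468 = 3×745 + 233
745 = 3×233 + 46
233 = 5×46 + 3
46 = 15×3 + 1
3 = 3×1 + 0  (stop)
So 1002845/47637 = [21; 19, 3, 3, 5, 15, 3].

[21; 19, 3, 3, 5, 15, 3]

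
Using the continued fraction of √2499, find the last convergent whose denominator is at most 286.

√2499 = [49; 1, 98, …] (period length 2).
Convergents:
  p_0/q_0 = 49/1
  p_1/q_1 = 50/1
  p_2/q_2 = 4949/99
  p_3/q_3 = 4999/100
  p_4/q_4 = 494851/9899
q_3 = 100 ≤ 286 < 9899 = q_4, so the answer is 4999/100.

4999/100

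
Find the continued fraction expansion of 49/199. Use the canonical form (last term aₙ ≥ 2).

[0; 4, 16, 3]

49 = 0·199 + 49
199 = 4·49 + 3
49 = 16·3 + 1
3 = 3·1 + 0  (stop)
So 49/199 = [0; 4, 16, 3].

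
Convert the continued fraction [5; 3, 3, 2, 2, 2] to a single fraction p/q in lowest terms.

Fold from the inside: start with 2/1.
  2 + 1/2 = 5/2
  2 + 2/5 = 12/5
  3 + 5/12 = 41/12
  3 + 12/41 = 135/41
  5 + 41/135 = 716/135

716/135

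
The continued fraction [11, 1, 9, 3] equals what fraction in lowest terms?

Fold from the inside: start with 3/1.
  9 + 1/3 = 28/3
  1 + 3/28 = 31/28
  11 + 28/31 = 369/31

369/31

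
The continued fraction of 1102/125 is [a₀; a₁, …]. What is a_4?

1102 = 8·125 + 102   →  a_0 = 8
125 = 1·102 + 23   →  a_1 = 1
102 = 4·23 + 10   →  a_2 = 4
23 = 2·10 + 3   →  a_3 = 2
10 = 3·3 + 1   →  a_4 = 3

3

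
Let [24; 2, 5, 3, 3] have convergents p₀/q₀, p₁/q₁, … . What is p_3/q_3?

856/35

Using pₖ = aₖpₖ₋₁ + pₖ₋₂, qₖ = aₖqₖ₋₁ + qₖ₋₂ (with p₋₁=1, p₋₂=0, q₋₁=0, q₋₂=1):
  k=0: a=24, p=24, q=1
  k=1: a=2, p=49, q=2
  k=2: a=5, p=269, q=11
  k=3: a=3, p=856, q=35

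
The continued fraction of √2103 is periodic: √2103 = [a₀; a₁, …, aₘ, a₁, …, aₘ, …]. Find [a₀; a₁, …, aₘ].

a₀ = ⌊√2103⌋ = 45.
With m₀=0, d₀=1 and mₖ₊₁ = dₖaₖ − mₖ, dₖ₊₁ = (n − mₖ₊₁²)/dₖ, aₖ₊₁ = ⌊(a₀+mₖ₊₁)/dₖ₊₁⌋:
  k=1: m=45, d=78, a=1
  k=2: m=33, d=13, a=6
  k=3: m=45, d=6, a=15
  k=4: m=45, d=13, a=6
  k=5: m=33, d=78, a=1
  k=6: m=45, d=1, a=90
d=1 and a=2a₀=90 at k=6, so the next step gives (m, d) = (45, 78) again — its k=1 value — and the period has length 6.

[45; 1, 6, 15, 6, 1, 90]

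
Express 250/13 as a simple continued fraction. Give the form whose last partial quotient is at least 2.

[19; 4, 3]

250 = 19×13 + 3
13 = 4×3 + 1
3 = 3×1 + 0  (stop)
So 250/13 = [19; 4, 3].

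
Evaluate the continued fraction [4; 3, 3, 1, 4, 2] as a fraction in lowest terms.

590/137

Fold from the inside: start with 2/1.
  4 + 1/2 = 9/2
  1 + 2/9 = 11/9
  3 + 9/11 = 42/11
  3 + 11/42 = 137/42
  4 + 42/137 = 590/137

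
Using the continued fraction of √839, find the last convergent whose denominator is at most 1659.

47851/1652

√839 = [28; 1, 27, 1, 56, …] (period length 4).
Convergents:
  p_0/q_0 = 28/1
  p_1/q_1 = 29/1
  p_2/q_2 = 811/28
  p_3/q_3 = 840/29
  p_4/q_4 = 47851/1652
  p_5/q_5 = 48691/1681
q_4 = 1652 ≤ 1659 < 1681 = q_5, so the answer is 47851/1652.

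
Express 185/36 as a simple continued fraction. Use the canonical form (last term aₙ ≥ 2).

185 = 5*36 + 5
36 = 7*5 + 1
5 = 5*1 + 0  (stop)
So 185/36 = [5; 7, 5].

[5; 7, 5]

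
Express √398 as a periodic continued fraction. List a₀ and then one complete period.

a₀ = ⌊√398⌋ = 19.
With m₀=0, d₀=1 and mₖ₊₁ = dₖaₖ − mₖ, dₖ₊₁ = (n − mₖ₊₁²)/dₖ, aₖ₊₁ = ⌊(a₀+mₖ₊₁)/dₖ₊₁⌋:
  k=1: m=19, d=37, a=1
  k=2: m=18, d=2, a=18
  k=3: m=18, d=37, a=1
  k=4: m=19, d=1, a=38
d=1 and a=2a₀=38 at k=4, so the next step gives (m, d) = (19, 37) again — its k=1 value — and the period has length 4.

[19; 1, 18, 1, 38]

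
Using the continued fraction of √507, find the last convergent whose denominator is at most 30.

√507 = [22; 1, 1, 14, 1, 1, 44, …] (period length 6).
Convergents:
  p_0/q_0 = 22/1
  p_1/q_1 = 23/1
  p_2/q_2 = 45/2
  p_3/q_3 = 653/29
  p_4/q_4 = 698/31
q_3 = 29 ≤ 30 < 31 = q_4, so the answer is 653/29.

653/29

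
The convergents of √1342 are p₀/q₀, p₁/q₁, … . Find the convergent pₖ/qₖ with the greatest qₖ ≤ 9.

293/8

√1342 = [36; 1, 1, 1, 2, 1, 1, 1, 72, …] (period length 8).
Convergents:
  p_0/q_0 = 36/1
  p_1/q_1 = 37/1
  p_2/q_2 = 73/2
  p_3/q_3 = 110/3
  p_4/q_4 = 293/8
  p_5/q_5 = 403/11
q_4 = 8 ≤ 9 < 11 = q_5, so the answer is 293/8.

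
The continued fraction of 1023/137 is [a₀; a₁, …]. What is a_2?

7

1023 = 7·137 + 64   →  a_0 = 7
137 = 2·64 + 9   →  a_1 = 2
64 = 7·9 + 1   →  a_2 = 7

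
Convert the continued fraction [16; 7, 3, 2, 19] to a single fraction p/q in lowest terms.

15992/991

Fold from the inside: start with 19/1.
  2 + 1/19 = 39/19
  3 + 19/39 = 136/39
  7 + 39/136 = 991/136
  16 + 136/991 = 15992/991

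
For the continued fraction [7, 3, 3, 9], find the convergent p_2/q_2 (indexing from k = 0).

73/10

Using pₖ = aₖpₖ₋₁ + pₖ₋₂, qₖ = aₖqₖ₋₁ + qₖ₋₂ (with p₋₁=1, p₋₂=0, q₋₁=0, q₋₂=1):
  k=0: a=7, p=7, q=1
  k=1: a=3, p=22, q=3
  k=2: a=3, p=73, q=10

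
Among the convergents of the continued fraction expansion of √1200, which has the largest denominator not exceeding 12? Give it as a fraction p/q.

√1200 = [34; 1, 1, 1, 3, 1, 1, 1, 68, …] (period length 8).
Convergents:
  p_0/q_0 = 34/1
  p_1/q_1 = 35/1
  p_2/q_2 = 69/2
  p_3/q_3 = 104/3
  p_4/q_4 = 381/11
  p_5/q_5 = 485/14
q_4 = 11 ≤ 12 < 14 = q_5, so the answer is 381/11.

381/11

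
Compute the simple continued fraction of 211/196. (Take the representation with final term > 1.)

[1; 13, 15]

211 = 1·196 + 15
196 = 13·15 + 1
15 = 15·1 + 0  (stop)
So 211/196 = [1; 13, 15].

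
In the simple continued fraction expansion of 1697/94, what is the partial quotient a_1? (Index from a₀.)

1697 = 18·94 + 5   →  a_0 = 18
94 = 18·5 + 4   →  a_1 = 18

18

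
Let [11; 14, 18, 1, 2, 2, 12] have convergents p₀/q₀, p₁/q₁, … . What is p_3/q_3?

2956/267

Using pₖ = aₖpₖ₋₁ + pₖ₋₂, qₖ = aₖqₖ₋₁ + qₖ₋₂ (with p₋₁=1, p₋₂=0, q₋₁=0, q₋₂=1):
  k=0: a=11, p=11, q=1
  k=1: a=14, p=155, q=14
  k=2: a=18, p=2801, q=253
  k=3: a=1, p=2956, q=267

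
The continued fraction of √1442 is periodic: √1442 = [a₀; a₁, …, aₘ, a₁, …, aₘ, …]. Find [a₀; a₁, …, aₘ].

[37; 1, 36, 1, 74]

a₀ = ⌊√1442⌋ = 37.
With m₀=0, d₀=1 and mₖ₊₁ = dₖaₖ − mₖ, dₖ₊₁ = (n − mₖ₊₁²)/dₖ, aₖ₊₁ = ⌊(a₀+mₖ₊₁)/dₖ₊₁⌋:
  k=1: m=37, d=73, a=1
  k=2: m=36, d=2, a=36
  k=3: m=36, d=73, a=1
  k=4: m=37, d=1, a=74
d=1 and a=2a₀=74 at k=4, so the next step gives (m, d) = (37, 73) again — its k=1 value — and the period has length 4.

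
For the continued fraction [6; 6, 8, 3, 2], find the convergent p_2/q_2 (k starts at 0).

Using pₖ = aₖpₖ₋₁ + pₖ₋₂, qₖ = aₖqₖ₋₁ + qₖ₋₂ (with p₋₁=1, p₋₂=0, q₋₁=0, q₋₂=1):
  k=0: a=6, p=6, q=1
  k=1: a=6, p=37, q=6
  k=2: a=8, p=302, q=49

302/49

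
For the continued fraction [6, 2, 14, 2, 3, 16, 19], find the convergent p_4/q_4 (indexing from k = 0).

Using pₖ = aₖpₖ₋₁ + pₖ₋₂, qₖ = aₖqₖ₋₁ + qₖ₋₂ (with p₋₁=1, p₋₂=0, q₋₁=0, q₋₂=1):
  k=0: a=6, p=6, q=1
  k=1: a=2, p=13, q=2
  k=2: a=14, p=188, q=29
  k=3: a=2, p=389, q=60
  k=4: a=3, p=1355, q=209

1355/209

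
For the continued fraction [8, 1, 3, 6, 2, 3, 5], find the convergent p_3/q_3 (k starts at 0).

219/25

Using pₖ = aₖpₖ₋₁ + pₖ₋₂, qₖ = aₖqₖ₋₁ + qₖ₋₂ (with p₋₁=1, p₋₂=0, q₋₁=0, q₋₂=1):
  k=0: a=8, p=8, q=1
  k=1: a=1, p=9, q=1
  k=2: a=3, p=35, q=4
  k=3: a=6, p=219, q=25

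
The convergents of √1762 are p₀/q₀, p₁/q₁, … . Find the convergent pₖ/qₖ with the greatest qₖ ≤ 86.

1763/42

√1762 = [41; 1, 40, 1, 82, …] (period length 4).
Convergents:
  p_0/q_0 = 41/1
  p_1/q_1 = 42/1
  p_2/q_2 = 1721/41
  p_3/q_3 = 1763/42
  p_4/q_4 = 146287/3485
q_3 = 42 ≤ 86 < 3485 = q_4, so the answer is 1763/42.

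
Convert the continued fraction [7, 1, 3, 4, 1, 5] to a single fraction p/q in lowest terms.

Fold from the inside: start with 5/1.
  1 + 1/5 = 6/5
  4 + 5/6 = 29/6
  3 + 6/29 = 93/29
  1 + 29/93 = 122/93
  7 + 93/122 = 947/122

947/122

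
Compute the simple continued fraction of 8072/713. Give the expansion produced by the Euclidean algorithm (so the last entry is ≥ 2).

[11; 3, 8, 1, 4, 5]

8072 = 11·713 + 229
713 = 3·229 + 26
229 = 8·26 + 21
26 = 1·21 + 5
21 = 4·5 + 1
5 = 5·1 + 0  (stop)
So 8072/713 = [11; 3, 8, 1, 4, 5].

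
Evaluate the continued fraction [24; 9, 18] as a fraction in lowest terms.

3930/163

Using pₖ = aₖpₖ₋₁ + pₖ₋₂ and qₖ = aₖqₖ₋₁ + qₖ₋₂:
  k=0: a=24, p=24, q=1
  k=1: a=9, p=217, q=9
  k=2: a=18, p=3930, q=163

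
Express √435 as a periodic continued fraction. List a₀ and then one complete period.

[20; 1, 5, 1, 40]

a₀ = ⌊√435⌋ = 20.
With m₀=0, d₀=1 and mₖ₊₁ = dₖaₖ − mₖ, dₖ₊₁ = (n − mₖ₊₁²)/dₖ, aₖ₊₁ = ⌊(a₀+mₖ₊₁)/dₖ₊₁⌋:
  k=1: m=20, d=35, a=1
  k=2: m=15, d=6, a=5
  k=3: m=15, d=35, a=1
  k=4: m=20, d=1, a=40
d=1 and a=2a₀=40 at k=4, so the next step gives (m, d) = (20, 35) again — its k=1 value — and the period has length 4.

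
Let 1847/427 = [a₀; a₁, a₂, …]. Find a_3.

1847 = 4·427 + 139   →  a_0 = 4
427 = 3·139 + 10   →  a_1 = 3
139 = 13·10 + 9   →  a_2 = 13
10 = 1·9 + 1   →  a_3 = 1

1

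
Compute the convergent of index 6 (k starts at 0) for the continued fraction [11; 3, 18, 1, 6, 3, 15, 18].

219845/19408

Using pₖ = aₖpₖ₋₁ + pₖ₋₂, qₖ = aₖqₖ₋₁ + qₖ₋₂ (with p₋₁=1, p₋₂=0, q₋₁=0, q₋₂=1):
  k=0: a=11, p=11, q=1
  k=1: a=3, p=34, q=3
  k=2: a=18, p=623, q=55
  k=3: a=1, p=657, q=58
  k=4: a=6, p=4565, q=403
  k=5: a=3, p=14352, q=1267
  k=6: a=15, p=219845, q=19408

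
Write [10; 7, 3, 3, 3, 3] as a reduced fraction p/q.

8069/796

Fold from the inside: start with 3/1.
  3 + 1/3 = 10/3
  3 + 3/10 = 33/10
  3 + 10/33 = 109/33
  7 + 33/109 = 796/109
  10 + 109/796 = 8069/796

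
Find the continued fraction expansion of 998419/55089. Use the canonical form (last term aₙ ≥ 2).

[18; 8, 12, 3, 18, 10]

998419 = 18*55089 + 6817
55089 = 8*6817 + 553
6817 = 12*553 + 181
553 = 3*181 + 10
181 = 18*10 + 1
10 = 10*1 + 0  (stop)
So 998419/55089 = [18; 8, 12, 3, 18, 10].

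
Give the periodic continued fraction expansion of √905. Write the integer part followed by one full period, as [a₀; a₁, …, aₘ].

a₀ = ⌊√905⌋ = 30.
With m₀=0, d₀=1 and mₖ₊₁ = dₖaₖ − mₖ, dₖ₊₁ = (n − mₖ₊₁²)/dₖ, aₖ₊₁ = ⌊(a₀+mₖ₊₁)/dₖ₊₁⌋:
  k=1: m=30, d=5, a=12
  k=2: m=30, d=1, a=60
d=1 and a=2a₀=60 at k=2, so the next step gives (m, d) = (30, 5) again — its k=1 value — and the period has length 2.

[30; 12, 60]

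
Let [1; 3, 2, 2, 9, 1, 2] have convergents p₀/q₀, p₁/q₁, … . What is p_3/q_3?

22/17

Using pₖ = aₖpₖ₋₁ + pₖ₋₂, qₖ = aₖqₖ₋₁ + qₖ₋₂ (with p₋₁=1, p₋₂=0, q₋₁=0, q₋₂=1):
  k=0: a=1, p=1, q=1
  k=1: a=3, p=4, q=3
  k=2: a=2, p=9, q=7
  k=3: a=2, p=22, q=17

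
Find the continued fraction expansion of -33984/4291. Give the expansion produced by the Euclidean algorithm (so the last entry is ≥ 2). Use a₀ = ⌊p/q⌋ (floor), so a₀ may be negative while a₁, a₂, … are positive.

-33984 = -8×4291 + 344
4291 = 12×344 + 163
344 = 2×163 + 18
163 = 9×18 + 1
18 = 18×1 + 0  (stop)
So -33984/4291 = [-8; 12, 2, 9, 18].

[-8; 12, 2, 9, 18]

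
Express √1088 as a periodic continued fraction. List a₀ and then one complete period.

a₀ = ⌊√1088⌋ = 32.

[32; 1, 64]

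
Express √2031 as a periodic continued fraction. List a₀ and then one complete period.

a₀ = ⌊√2031⌋ = 45.
With m₀=0, d₀=1 and mₖ₊₁ = dₖaₖ − mₖ, dₖ₊₁ = (n − mₖ₊₁²)/dₖ, aₖ₊₁ = ⌊(a₀+mₖ₊₁)/dₖ₊₁⌋:
  k=1: m=45, d=6, a=15
  k=2: m=45, d=1, a=90
d=1 and a=2a₀=90 at k=2, so the next step gives (m, d) = (45, 6) again — its k=1 value — and the period has length 2.

[45; 15, 90]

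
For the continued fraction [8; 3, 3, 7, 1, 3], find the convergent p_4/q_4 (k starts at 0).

Using pₖ = aₖpₖ₋₁ + pₖ₋₂, qₖ = aₖqₖ₋₁ + qₖ₋₂ (with p₋₁=1, p₋₂=0, q₋₁=0, q₋₂=1):
  k=0: a=8, p=8, q=1
  k=1: a=3, p=25, q=3
  k=2: a=3, p=83, q=10
  k=3: a=7, p=606, q=73
  k=4: a=1, p=689, q=83

689/83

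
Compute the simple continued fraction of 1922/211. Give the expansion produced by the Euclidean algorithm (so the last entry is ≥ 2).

1922 = 9·211 + 23
211 = 9·23 + 4
23 = 5·4 + 3
4 = 1·3 + 1
3 = 3·1 + 0  (stop)
So 1922/211 = [9; 9, 5, 1, 3].

[9; 9, 5, 1, 3]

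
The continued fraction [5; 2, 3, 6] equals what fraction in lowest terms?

Fold from the inside: start with 6/1.
  3 + 1/6 = 19/6
  2 + 6/19 = 44/19
  5 + 19/44 = 239/44

239/44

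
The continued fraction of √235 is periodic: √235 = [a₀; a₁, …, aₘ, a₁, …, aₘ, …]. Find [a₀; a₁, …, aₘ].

[15; 3, 30]

a₀ = ⌊√235⌋ = 15.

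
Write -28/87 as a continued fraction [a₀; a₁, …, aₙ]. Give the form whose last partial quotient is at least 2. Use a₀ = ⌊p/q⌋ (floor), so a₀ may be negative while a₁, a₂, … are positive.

[-1; 1, 2, 9, 3]

-28 = -1·87 + 59
87 = 1·59 + 28
59 = 2·28 + 3
28 = 9·3 + 1
3 = 3·1 + 0  (stop)
So -28/87 = [-1; 1, 2, 9, 3].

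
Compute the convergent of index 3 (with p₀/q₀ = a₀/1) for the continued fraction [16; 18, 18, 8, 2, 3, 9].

42033/2618

Using pₖ = aₖpₖ₋₁ + pₖ₋₂, qₖ = aₖqₖ₋₁ + qₖ₋₂ (with p₋₁=1, p₋₂=0, q₋₁=0, q₋₂=1):
  k=0: a=16, p=16, q=1
  k=1: a=18, p=289, q=18
  k=2: a=18, p=5218, q=325
  k=3: a=8, p=42033, q=2618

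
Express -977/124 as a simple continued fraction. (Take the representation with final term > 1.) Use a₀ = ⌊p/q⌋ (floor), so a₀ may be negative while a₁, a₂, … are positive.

[-8; 8, 3, 1, 3]

-977 = -8·124 + 15
124 = 8·15 + 4
15 = 3·4 + 3
4 = 1·3 + 1
3 = 3·1 + 0  (stop)
So -977/124 = [-8; 8, 3, 1, 3].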